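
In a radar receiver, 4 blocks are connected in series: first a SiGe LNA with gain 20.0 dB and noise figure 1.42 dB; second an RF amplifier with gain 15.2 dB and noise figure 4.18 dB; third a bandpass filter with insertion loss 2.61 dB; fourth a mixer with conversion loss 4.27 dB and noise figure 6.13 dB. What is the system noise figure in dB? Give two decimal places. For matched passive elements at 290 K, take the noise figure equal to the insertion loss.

1.48 dB

Convert to linear (a loss of L dB is a gain of −L dB): F_i = 10^(NF_i/10), G_i = 10^(G_i,dB/10)
  Stage 1: F_1 = 10^(1.42/10) = 1.387, G_1 = 10^(20.0/10) = 100.0
  Stage 2: F_2 = 10^(4.18/10) = 2.618, G_2 = 10^(15.2/10) = 33.11
  Stage 3: F_3 = 10^(2.61/10) = 1.824, G_3 = 10^(−2.61/10) = 0.5483
  Stage 4: F_4 = 10^(6.13/10) = 4.102, G_4 = 10^(−4.27/10) = 0.3741
Friis cascade:
  F = 1.387 + (2.618 − 1)/100.0 + (1.824 − 1)/3311 + (4.102 − 1)/1816 = 1.405
NF = 10 log₁₀(1.405) = 1.48 dB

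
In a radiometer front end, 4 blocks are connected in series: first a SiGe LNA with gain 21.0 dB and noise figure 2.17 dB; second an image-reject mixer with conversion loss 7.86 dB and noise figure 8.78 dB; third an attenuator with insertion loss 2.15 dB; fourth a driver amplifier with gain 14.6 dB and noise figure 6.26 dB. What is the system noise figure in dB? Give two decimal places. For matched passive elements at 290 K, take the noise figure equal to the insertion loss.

2.98 dB

Convert to linear (a loss of L dB is a gain of −L dB): F_i = 10^(NF_i/10), G_i = 10^(G_i,dB/10)
  Stage 1: F_1 = 10^(2.17/10) = 1.648, G_1 = 10^(21.0/10) = 125.9
  Stage 2: F_2 = 10^(8.78/10) = 7.551, G_2 = 10^(−7.86/10) = 0.1637
  Stage 3: F_3 = 10^(2.15/10) = 1.641, G_3 = 10^(−2.15/10) = 0.6095
  Stage 4: F_4 = 10^(6.26/10) = 4.227, G_4 = 10^(14.6/10) = 28.84
Friis cascade:
  F = 1.648 + (7.551 − 1)/125.9 + (1.641 − 1)/20.61 + (4.227 − 1)/12.56 = 1.988
NF = 10 log₁₀(1.988) = 2.98 dB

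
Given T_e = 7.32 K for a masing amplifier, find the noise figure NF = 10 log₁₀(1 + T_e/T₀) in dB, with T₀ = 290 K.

0.108 dB

F = 1 + T_e/T₀ = 1 + 7.32/290 = 1.02524
NF = 10 log₁₀(1.02524) = 0.108 dB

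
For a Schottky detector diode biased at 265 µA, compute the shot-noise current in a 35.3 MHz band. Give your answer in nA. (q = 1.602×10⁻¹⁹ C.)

54.7 nA

I_n = √(2qI·B)
2qI·B = 2 × 1.602×10⁻¹⁹ × 2.65×10⁻⁴ × 3.53×10⁷ = 3.00×10⁻¹⁵ A²
I_n = √(3.00×10⁻¹⁵) = 5.47×10⁻⁸ A = 54.7 nA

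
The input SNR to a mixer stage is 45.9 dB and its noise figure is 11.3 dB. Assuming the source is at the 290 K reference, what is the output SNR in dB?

34.6 dB

By definition F = SNR_in/SNR_out, so in dB: SNR_out = SNR_in − NF
SNR_out = 45.9 − 11.3 = 34.6 dB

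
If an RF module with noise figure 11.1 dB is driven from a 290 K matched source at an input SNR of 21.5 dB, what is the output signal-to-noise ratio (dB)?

10.4 dB

By definition F = SNR_in/SNR_out, so in dB: SNR_out = SNR_in − NF
SNR_out = 21.5 − 11.1 = 10.4 dB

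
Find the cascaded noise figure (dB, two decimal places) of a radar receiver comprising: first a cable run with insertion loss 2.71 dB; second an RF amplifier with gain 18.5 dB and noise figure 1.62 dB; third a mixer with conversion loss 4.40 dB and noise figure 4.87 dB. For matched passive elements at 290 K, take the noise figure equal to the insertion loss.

Convert to linear (a loss of L dB is a gain of −L dB): F_i = 10^(NF_i/10), G_i = 10^(G_i,dB/10)
  Stage 1: F_1 = 10^(2.71/10) = 1.866, G_1 = 10^(−2.71/10) = 0.5358
  Stage 2: F_2 = 10^(1.62/10) = 1.452, G_2 = 10^(18.5/10) = 70.79
  Stage 3: F_3 = 10^(4.87/10) = 3.069, G_3 = 10^(−4.40/10) = 0.3631
Friis cascade:
  F = 1.866 + (1.452 − 1)/0.5358 + (3.069 − 1)/37.93 = 2.765
NF = 10 log₁₀(2.765) = 4.42 dB

4.42 dB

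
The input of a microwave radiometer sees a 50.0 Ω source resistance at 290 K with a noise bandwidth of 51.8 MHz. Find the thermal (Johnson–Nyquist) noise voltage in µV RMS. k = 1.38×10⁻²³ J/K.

V_n = √(4kTRB)
4kTRB = 4 × 1.38×10⁻²³ × 290 × 5.00×10¹ × 5.18×10⁷ = 4.15×10⁻¹¹ V²
V_n = √(4.15×10⁻¹¹) = 6.44×10⁻⁶ V = 6.44 µV

6.44 µV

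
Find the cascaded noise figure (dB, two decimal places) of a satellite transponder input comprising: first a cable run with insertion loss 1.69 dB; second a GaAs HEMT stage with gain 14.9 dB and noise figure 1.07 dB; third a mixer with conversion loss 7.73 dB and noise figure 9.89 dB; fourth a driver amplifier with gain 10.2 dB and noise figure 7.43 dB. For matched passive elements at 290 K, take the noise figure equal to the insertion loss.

5.55 dB

Convert to linear (a loss of L dB is a gain of −L dB): F_i = 10^(NF_i/10), G_i = 10^(G_i,dB/10)
  Stage 1: F_1 = 10^(1.69/10) = 1.476, G_1 = 10^(−1.69/10) = 0.6776
  Stage 2: F_2 = 10^(1.07/10) = 1.279, G_2 = 10^(14.9/10) = 30.90
  Stage 3: F_3 = 10^(9.89/10) = 9.750, G_3 = 10^(−7.73/10) = 0.1687
  Stage 4: F_4 = 10^(7.43/10) = 5.534, G_4 = 10^(10.2/10) = 10.47
Friis cascade:
  F = 1.476 + (1.279 − 1)/0.6776 + (9.750 − 1)/20.94 + (5.534 − 1)/3.532 = 3.589
NF = 10 log₁₀(3.589) = 5.55 dB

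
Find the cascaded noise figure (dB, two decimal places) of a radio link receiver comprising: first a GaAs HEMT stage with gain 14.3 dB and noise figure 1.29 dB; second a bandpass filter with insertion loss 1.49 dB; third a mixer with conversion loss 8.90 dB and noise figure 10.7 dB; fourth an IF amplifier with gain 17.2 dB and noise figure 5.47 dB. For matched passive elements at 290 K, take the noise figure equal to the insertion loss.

4.70 dB

Convert to linear (a loss of L dB is a gain of −L dB): F_i = 10^(NF_i/10), G_i = 10^(G_i,dB/10)
  Stage 1: F_1 = 10^(1.29/10) = 1.346, G_1 = 10^(14.3/10) = 26.92
  Stage 2: F_2 = 10^(1.49/10) = 1.409, G_2 = 10^(−1.49/10) = 0.7096
  Stage 3: F_3 = 10^(10.7/10) = 11.75, G_3 = 10^(−8.90/10) = 0.1288
  Stage 4: F_4 = 10^(5.47/10) = 3.524, G_4 = 10^(17.2/10) = 52.48
Friis cascade:
  F = 1.346 + (1.409 − 1)/26.92 + (11.75 − 1)/19.10 + (3.524 − 1)/2.460 = 2.950
NF = 10 log₁₀(2.950) = 4.70 dB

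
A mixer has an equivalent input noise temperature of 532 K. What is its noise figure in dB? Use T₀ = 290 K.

F = 1 + T_e/T₀ = 1 + 532/290 = 2.83448
NF = 10 log₁₀(2.83448) = 4.52 dB

4.52 dB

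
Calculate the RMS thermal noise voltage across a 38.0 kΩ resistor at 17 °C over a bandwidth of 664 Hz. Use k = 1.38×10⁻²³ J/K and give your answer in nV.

636 nV

T = 17 °C + 273.15 = 290.15 K
V_n = √(4kTRB)
4kTRB = 4 × 1.38×10⁻²³ × 290.15 × 3.80×10⁴ × 6.64×10² = 4.04×10⁻¹³ V²
V_n = √(4.04×10⁻¹³) = 6.36×10⁻⁷ V = 636 nV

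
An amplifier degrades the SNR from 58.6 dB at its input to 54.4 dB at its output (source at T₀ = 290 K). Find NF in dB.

4.2 dB

NF (dB) = SNR_in(dB) − SNR_out(dB) when the source is at T₀
NF = 58.6 − 54.4 = 4.2 dB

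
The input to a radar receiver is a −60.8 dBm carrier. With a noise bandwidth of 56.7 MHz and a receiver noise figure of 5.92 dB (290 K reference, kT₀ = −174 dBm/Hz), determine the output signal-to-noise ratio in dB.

Noise floor: N = −174 + 10 log₁₀(B) + NF
10 log₁₀(5.67×10⁷) = 77.54 dB
N = −174 + 77.54 + 5.92 = −90.54 dBm
SNR = P_sig − N = −60.8 − (−90.54) = 29.74 dB → 29.7 dB

29.7 dB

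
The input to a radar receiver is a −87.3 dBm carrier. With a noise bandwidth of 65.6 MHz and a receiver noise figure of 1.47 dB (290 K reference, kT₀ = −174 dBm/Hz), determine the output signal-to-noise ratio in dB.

Noise floor: N = −174 + 10 log₁₀(B) + NF
10 log₁₀(6.56×10⁷) = 78.17 dB
N = −174 + 78.17 + 1.47 = −94.36 dBm
SNR = P_sig − N = −87.3 − (−94.36) = 7.06 dB → 7.1 dB

7.1 dB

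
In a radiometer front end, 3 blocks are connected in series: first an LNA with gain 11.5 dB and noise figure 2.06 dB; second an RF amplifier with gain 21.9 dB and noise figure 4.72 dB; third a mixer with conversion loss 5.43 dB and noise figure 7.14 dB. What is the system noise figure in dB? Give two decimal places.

2.43 dB

Convert to linear (a loss of L dB is a gain of −L dB): F_i = 10^(NF_i/10), G_i = 10^(G_i,dB/10)
  Stage 1: F_1 = 10^(2.06/10) = 1.607, G_1 = 10^(11.5/10) = 14.13
  Stage 2: F_2 = 10^(4.72/10) = 2.965, G_2 = 10^(21.9/10) = 154.9
  Stage 3: F_3 = 10^(7.14/10) = 5.176, G_3 = 10^(−5.43/10) = 0.2864
Friis cascade:
  F = 1.607 + (2.965 − 1)/14.13 + (5.176 − 1)/2188 = 1.748
NF = 10 log₁₀(1.748) = 2.43 dB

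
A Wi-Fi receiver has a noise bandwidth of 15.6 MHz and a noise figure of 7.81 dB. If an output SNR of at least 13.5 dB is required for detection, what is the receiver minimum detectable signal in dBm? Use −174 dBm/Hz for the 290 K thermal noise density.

−80.8 dBm

Sensitivity = −174 + 10 log₁₀(B) + NF + SNR_min
= −174 + 71.93 + 7.81 + 13.5
= −80.76 dBm → −80.8 dBm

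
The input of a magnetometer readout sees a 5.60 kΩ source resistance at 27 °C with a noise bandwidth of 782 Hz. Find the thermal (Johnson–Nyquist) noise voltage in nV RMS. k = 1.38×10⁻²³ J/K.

T = 27 °C + 273.15 = 300.15 K
V_n = √(4kTRB)
4kTRB = 4 × 1.38×10⁻²³ × 300.15 × 5.60×10³ × 7.82×10² = 7.26×10⁻¹⁴ V²
V_n = √(7.26×10⁻¹⁴) = 2.69×10⁻⁷ V = 269 nV

269 nV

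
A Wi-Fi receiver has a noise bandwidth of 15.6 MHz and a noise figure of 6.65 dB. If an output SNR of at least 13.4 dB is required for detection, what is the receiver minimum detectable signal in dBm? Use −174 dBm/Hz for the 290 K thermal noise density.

−82.0 dBm

Sensitivity = −174 + 10 log₁₀(B) + NF + SNR_min
= −174 + 71.93 + 6.65 + 13.4
= −82.02 dBm → −82.0 dBm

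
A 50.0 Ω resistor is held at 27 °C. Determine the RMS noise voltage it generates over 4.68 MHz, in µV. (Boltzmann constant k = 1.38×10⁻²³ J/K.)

T = 27 °C + 273.15 = 300.15 K
V_n = √(4kTRB)
4kTRB = 4 × 1.38×10⁻²³ × 300.15 × 5.00×10¹ × 4.68×10⁶ = 3.88×10⁻¹² V²
V_n = √(3.88×10⁻¹²) = 1.97×10⁻⁶ V = 1.97 µV

1.97 µV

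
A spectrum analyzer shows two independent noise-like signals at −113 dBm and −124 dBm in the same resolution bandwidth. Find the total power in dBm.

Convert to linear, add, convert back:
P₁ = 5.01×10⁻¹⁵ W, P₂ = 3.98×10⁻¹⁶ W
P_tot = 5.41×10⁻¹⁵ W → 10 log₁₀(P_tot / 10⁻³) = −112.7 dBm

−112.7 dBm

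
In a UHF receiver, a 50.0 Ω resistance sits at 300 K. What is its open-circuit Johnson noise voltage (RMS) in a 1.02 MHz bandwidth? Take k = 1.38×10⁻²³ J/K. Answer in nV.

919 nV

V_n = √(4kTRB)
4kTRB = 4 × 1.38×10⁻²³ × 300 × 5.00×10¹ × 1.02×10⁶ = 8.45×10⁻¹³ V²
V_n = √(8.45×10⁻¹³) = 9.19×10⁻⁷ V = 919 nV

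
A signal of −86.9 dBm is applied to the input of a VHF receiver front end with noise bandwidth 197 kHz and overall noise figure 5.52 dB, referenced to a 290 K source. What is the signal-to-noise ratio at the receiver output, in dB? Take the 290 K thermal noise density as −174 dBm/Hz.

28.6 dB

Noise floor: N = −174 + 10 log₁₀(B) + NF
10 log₁₀(1.97×10⁵) = 52.94 dB
N = −174 + 52.94 + 5.52 = −115.54 dBm
SNR = P_sig − N = −86.9 − (−115.54) = 28.64 dB → 28.6 dB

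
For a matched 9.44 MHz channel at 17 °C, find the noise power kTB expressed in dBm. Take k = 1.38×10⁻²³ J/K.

T = 17 °C + 273.15 = 290.15 K
P_n = kTB = 1.38×10⁻²³ × 290.15 × 9.44×10⁶ = 3.78×10⁻¹⁴ W
In dBm: 10 log₁₀(3.78×10⁻¹⁴ / 10⁻³) = −104.2 dBm

−104.2 dBm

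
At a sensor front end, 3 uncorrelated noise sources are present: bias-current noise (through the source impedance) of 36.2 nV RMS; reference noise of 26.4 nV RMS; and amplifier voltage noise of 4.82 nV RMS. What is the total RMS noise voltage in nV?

Uncorrelated sources add in power (mean-square): V_tot = √(ΣV_i²)
V_tot = √[(3.62×10⁻⁸)² + (2.64×10⁻⁸)² + (4.82×10⁻⁹)²] = 4.51×10⁻⁸ V = 45.1 nV

45.1 nV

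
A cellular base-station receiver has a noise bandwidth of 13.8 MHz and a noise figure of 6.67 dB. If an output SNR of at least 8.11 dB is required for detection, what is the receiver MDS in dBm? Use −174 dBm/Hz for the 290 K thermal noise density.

Sensitivity = −174 + 10 log₁₀(B) + NF + SNR_min
= −174 + 71.4 + 6.67 + 8.11
= −87.82 dBm → −87.8 dBm

−87.8 dBm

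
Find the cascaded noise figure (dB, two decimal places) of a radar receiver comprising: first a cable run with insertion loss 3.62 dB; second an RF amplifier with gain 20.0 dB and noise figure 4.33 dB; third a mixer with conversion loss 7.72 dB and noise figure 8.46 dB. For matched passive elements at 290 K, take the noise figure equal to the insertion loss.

Convert to linear (a loss of L dB is a gain of −L dB): F_i = 10^(NF_i/10), G_i = 10^(G_i,dB/10)
  Stage 1: F_1 = 10^(3.62/10) = 2.301, G_1 = 10^(−3.62/10) = 0.4345
  Stage 2: F_2 = 10^(4.33/10) = 2.710, G_2 = 10^(20.0/10) = 100.0
  Stage 3: F_3 = 10^(8.46/10) = 7.015, G_3 = 10^(−7.72/10) = 0.1690
Friis cascade:
  F = 2.301 + (2.710 − 1)/0.4345 + (7.015 − 1)/43.45 = 6.376
NF = 10 log₁₀(6.376) = 8.05 dB

8.05 dB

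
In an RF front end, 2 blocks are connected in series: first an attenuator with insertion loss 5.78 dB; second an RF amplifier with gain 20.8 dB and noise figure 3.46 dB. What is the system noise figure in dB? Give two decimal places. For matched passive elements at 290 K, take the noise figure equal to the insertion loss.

9.24 dB

Convert to linear (a loss of L dB is a gain of −L dB): F_i = 10^(NF_i/10), G_i = 10^(G_i,dB/10)
  Stage 1: F_1 = 10^(5.78/10) = 3.784, G_1 = 10^(−5.78/10) = 0.2642
  Stage 2: F_2 = 10^(3.46/10) = 2.218, G_2 = 10^(20.8/10) = 120.2
Friis cascade:
  F = 3.784 + (2.218 − 1)/0.2642 = 8.395
NF = 10 log₁₀(8.395) = 9.24 dB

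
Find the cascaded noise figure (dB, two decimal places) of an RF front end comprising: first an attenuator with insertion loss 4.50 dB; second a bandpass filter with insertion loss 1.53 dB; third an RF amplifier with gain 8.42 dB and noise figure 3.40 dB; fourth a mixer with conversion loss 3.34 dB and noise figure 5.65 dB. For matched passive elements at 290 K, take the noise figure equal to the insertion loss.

10.13 dB

Convert to linear (a loss of L dB is a gain of −L dB): F_i = 10^(NF_i/10), G_i = 10^(G_i,dB/10)
  Stage 1: F_1 = 10^(4.50/10) = 2.818, G_1 = 10^(−4.50/10) = 0.3548
  Stage 2: F_2 = 10^(1.53/10) = 1.422, G_2 = 10^(−1.53/10) = 0.7031
  Stage 3: F_3 = 10^(3.40/10) = 2.188, G_3 = 10^(8.42/10) = 6.950
  Stage 4: F_4 = 10^(5.65/10) = 3.673, G_4 = 10^(−3.34/10) = 0.4634
Friis cascade:
  F = 2.818 + (1.422 − 1)/0.3548 + (2.188 − 1)/0.2495 + (3.673 − 1)/1.734 = 10.31
NF = 10 log₁₀(10.31) = 10.13 dB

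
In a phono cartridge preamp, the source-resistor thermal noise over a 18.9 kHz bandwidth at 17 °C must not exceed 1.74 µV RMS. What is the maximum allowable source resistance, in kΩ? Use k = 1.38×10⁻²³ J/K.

T = 17 °C + 273.15 = 290.15 K
Johnson–Nyquist: V_n = √(4kTRB) ⇒ R = V_n² / (4kTB)
4kTB = 4 × 1.38×10⁻²³ × 290.15 × 1.89×10⁴ = 3.03×10⁻¹⁶
R = (1.74×10⁻⁶)² / 3.03×10⁻¹⁶ = 1.00×10⁴ Ω = 10.0 kΩ

10.0 kΩ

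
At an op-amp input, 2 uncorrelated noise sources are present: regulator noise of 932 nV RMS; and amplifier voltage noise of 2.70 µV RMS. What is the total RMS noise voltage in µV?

2.86 µV

Uncorrelated sources add in power (mean-square): V_tot = √(ΣV_i²)
V_tot = √[(9.32×10⁻⁷)² + (2.70×10⁻⁶)²] = 2.86×10⁻⁶ V = 2.86 µV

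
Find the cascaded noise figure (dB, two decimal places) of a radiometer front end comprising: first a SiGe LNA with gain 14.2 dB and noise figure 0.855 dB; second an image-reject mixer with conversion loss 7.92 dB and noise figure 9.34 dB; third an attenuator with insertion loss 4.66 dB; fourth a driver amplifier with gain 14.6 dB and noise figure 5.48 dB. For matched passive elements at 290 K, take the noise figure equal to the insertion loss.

5.69 dB

Convert to linear (a loss of L dB is a gain of −L dB): F_i = 10^(NF_i/10), G_i = 10^(G_i,dB/10)
  Stage 1: F_1 = 10^(0.855/10) = 1.218, G_1 = 10^(14.2/10) = 26.30
  Stage 2: F_2 = 10^(9.34/10) = 8.590, G_2 = 10^(−7.92/10) = 0.1614
  Stage 3: F_3 = 10^(4.66/10) = 2.924, G_3 = 10^(−4.66/10) = 0.3420
  Stage 4: F_4 = 10^(5.48/10) = 3.532, G_4 = 10^(14.6/10) = 28.84
Friis cascade:
  F = 1.218 + (8.590 − 1)/26.30 + (2.924 − 1)/4.246 + (3.532 − 1)/1.452 = 3.703
NF = 10 log₁₀(3.703) = 5.69 dB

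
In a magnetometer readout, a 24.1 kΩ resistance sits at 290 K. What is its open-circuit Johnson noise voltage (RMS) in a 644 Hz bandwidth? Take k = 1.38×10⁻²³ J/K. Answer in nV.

V_n = √(4kTRB)
4kTRB = 4 × 1.38×10⁻²³ × 290 × 2.41×10⁴ × 6.44×10² = 2.48×10⁻¹³ V²
V_n = √(2.48×10⁻¹³) = 4.98×10⁻⁷ V = 498 nV

498 nV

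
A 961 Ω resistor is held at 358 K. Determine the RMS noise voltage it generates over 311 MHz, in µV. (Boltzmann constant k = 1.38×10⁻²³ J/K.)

76.9 µV

V_n = √(4kTRB)
4kTRB = 4 × 1.38×10⁻²³ × 358 × 9.61×10² × 3.11×10⁸ = 5.91×10⁻⁹ V²
V_n = √(5.91×10⁻⁹) = 7.69×10⁻⁵ V = 76.9 µV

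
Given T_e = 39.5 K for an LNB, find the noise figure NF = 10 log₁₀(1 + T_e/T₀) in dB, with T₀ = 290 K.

F = 1 + T_e/T₀ = 1 + 39.5/290 = 1.13621
NF = 10 log₁₀(1.13621) = 0.555 dB

0.555 dB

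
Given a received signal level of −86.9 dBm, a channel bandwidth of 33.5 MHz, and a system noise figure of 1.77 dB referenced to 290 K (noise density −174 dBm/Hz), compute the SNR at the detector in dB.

Noise floor: N = −174 + 10 log₁₀(B) + NF
10 log₁₀(3.35×10⁷) = 75.25 dB
N = −174 + 75.25 + 1.77 = −96.98 dBm
SNR = P_sig − N = −86.9 − (−96.98) = 10.08 dB → 10.1 dB

10.1 dB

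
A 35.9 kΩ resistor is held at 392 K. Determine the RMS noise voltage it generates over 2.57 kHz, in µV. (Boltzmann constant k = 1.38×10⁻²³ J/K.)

1.41 µV

V_n = √(4kTRB)
4kTRB = 4 × 1.38×10⁻²³ × 392 × 3.59×10⁴ × 2.57×10³ = 2.00×10⁻¹² V²
V_n = √(2.00×10⁻¹²) = 1.41×10⁻⁶ V = 1.41 µV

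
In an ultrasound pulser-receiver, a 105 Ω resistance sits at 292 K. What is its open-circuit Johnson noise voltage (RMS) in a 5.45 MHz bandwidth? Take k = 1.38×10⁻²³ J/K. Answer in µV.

3.04 µV

V_n = √(4kTRB)
4kTRB = 4 × 1.38×10⁻²³ × 292 × 1.05×10² × 5.45×10⁶ = 9.22×10⁻¹² V²
V_n = √(9.22×10⁻¹²) = 3.04×10⁻⁶ V = 3.04 µV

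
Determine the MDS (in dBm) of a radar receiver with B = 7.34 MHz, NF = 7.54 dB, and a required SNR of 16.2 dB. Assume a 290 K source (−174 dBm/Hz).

−81.6 dBm

Sensitivity = −174 + 10 log₁₀(B) + NF + SNR_min
= −174 + 68.66 + 7.54 + 16.2
= −81.60 dBm → −81.6 dBm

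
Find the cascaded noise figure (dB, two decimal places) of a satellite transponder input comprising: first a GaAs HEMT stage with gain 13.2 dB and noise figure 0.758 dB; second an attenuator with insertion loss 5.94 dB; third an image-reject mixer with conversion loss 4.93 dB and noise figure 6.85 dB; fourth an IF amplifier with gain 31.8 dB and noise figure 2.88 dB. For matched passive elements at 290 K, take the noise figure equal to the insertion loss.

Convert to linear (a loss of L dB is a gain of −L dB): F_i = 10^(NF_i/10), G_i = 10^(G_i,dB/10)
  Stage 1: F_1 = 10^(0.758/10) = 1.191, G_1 = 10^(13.2/10) = 20.89
  Stage 2: F_2 = 10^(5.94/10) = 3.926, G_2 = 10^(−5.94/10) = 0.2547
  Stage 3: F_3 = 10^(6.85/10) = 4.842, G_3 = 10^(−4.93/10) = 0.3214
  Stage 4: F_4 = 10^(2.88/10) = 1.941, G_4 = 10^(31.8/10) = 1514
Friis cascade:
  F = 1.191 + (3.926 − 1)/20.89 + (4.842 − 1)/5.321 + (1.941 − 1)/1.710 = 2.603
NF = 10 log₁₀(2.603) = 4.15 dB

4.15 dB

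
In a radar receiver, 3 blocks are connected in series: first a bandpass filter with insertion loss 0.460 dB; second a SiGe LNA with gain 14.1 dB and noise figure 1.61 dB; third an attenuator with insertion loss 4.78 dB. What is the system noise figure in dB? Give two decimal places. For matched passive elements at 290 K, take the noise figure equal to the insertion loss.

2.30 dB

Convert to linear (a loss of L dB is a gain of −L dB): F_i = 10^(NF_i/10), G_i = 10^(G_i,dB/10)
  Stage 1: F_1 = 10^(0.460/10) = 1.112, G_1 = 10^(−0.460/10) = 0.8995
  Stage 2: F_2 = 10^(1.61/10) = 1.449, G_2 = 10^(14.1/10) = 25.70
  Stage 3: F_3 = 10^(4.78/10) = 3.006, G_3 = 10^(−4.78/10) = 0.3327
Friis cascade:
  F = 1.112 + (1.449 − 1)/0.8995 + (3.006 − 1)/23.12 = 1.697
NF = 10 log₁₀(1.697) = 2.30 dB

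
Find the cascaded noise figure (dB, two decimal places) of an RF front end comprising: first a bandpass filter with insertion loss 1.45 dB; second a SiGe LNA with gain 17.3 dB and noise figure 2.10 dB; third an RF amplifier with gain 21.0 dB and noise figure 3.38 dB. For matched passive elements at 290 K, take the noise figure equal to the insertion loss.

Convert to linear (a loss of L dB is a gain of −L dB): F_i = 10^(NF_i/10), G_i = 10^(G_i,dB/10)
  Stage 1: F_1 = 10^(1.45/10) = 1.396, G_1 = 10^(−1.45/10) = 0.7161
  Stage 2: F_2 = 10^(2.10/10) = 1.622, G_2 = 10^(17.3/10) = 53.70
  Stage 3: F_3 = 10^(3.38/10) = 2.178, G_3 = 10^(21.0/10) = 125.9
Friis cascade:
  F = 1.396 + (1.622 − 1)/0.7161 + (2.178 − 1)/38.46 = 2.295
NF = 10 log₁₀(2.295) = 3.61 dB

3.61 dB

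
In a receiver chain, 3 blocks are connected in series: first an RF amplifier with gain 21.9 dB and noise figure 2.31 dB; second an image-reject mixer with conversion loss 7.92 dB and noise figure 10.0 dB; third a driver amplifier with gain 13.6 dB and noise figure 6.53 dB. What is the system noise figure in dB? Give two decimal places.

Convert to linear (a loss of L dB is a gain of −L dB): F_i = 10^(NF_i/10), G_i = 10^(G_i,dB/10)
  Stage 1: F_1 = 10^(2.31/10) = 1.702, G_1 = 10^(21.9/10) = 154.9
  Stage 2: F_2 = 10^(10.0/10) = 10.00, G_2 = 10^(−7.92/10) = 0.1614
  Stage 3: F_3 = 10^(6.53/10) = 4.498, G_3 = 10^(13.6/10) = 22.91
Friis cascade:
  F = 1.702 + (10.00 − 1)/154.9 + (4.498 − 1)/25.00 = 1.900
NF = 10 log₁₀(1.900) = 2.79 dB

2.79 dB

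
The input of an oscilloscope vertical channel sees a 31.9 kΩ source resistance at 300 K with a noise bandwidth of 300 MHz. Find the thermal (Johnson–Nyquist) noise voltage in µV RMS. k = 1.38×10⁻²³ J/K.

398 µV

V_n = √(4kTRB)
4kTRB = 4 × 1.38×10⁻²³ × 300 × 3.19×10⁴ × 3.00×10⁸ = 1.58×10⁻⁷ V²
V_n = √(1.58×10⁻⁷) = 3.98×10⁻⁴ V = 398 µV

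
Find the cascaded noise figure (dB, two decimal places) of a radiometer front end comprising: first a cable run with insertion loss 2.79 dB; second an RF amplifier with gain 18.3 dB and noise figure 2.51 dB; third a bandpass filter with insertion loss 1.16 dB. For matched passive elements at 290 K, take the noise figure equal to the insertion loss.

Convert to linear (a loss of L dB is a gain of −L dB): F_i = 10^(NF_i/10), G_i = 10^(G_i,dB/10)
  Stage 1: F_1 = 10^(2.79/10) = 1.901, G_1 = 10^(−2.79/10) = 0.5260
  Stage 2: F_2 = 10^(2.51/10) = 1.782, G_2 = 10^(18.3/10) = 67.61
  Stage 3: F_3 = 10^(1.16/10) = 1.306, G_3 = 10^(−1.16/10) = 0.7656
Friis cascade:
  F = 1.901 + (1.782 − 1)/0.5260 + (1.306 − 1)/35.56 = 3.397
NF = 10 log₁₀(3.397) = 5.31 dB

5.31 dB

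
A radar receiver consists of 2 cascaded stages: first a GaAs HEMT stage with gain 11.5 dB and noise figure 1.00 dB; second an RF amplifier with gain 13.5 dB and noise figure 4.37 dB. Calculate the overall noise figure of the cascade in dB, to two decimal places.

Convert to linear (a loss of L dB is a gain of −L dB): F_i = 10^(NF_i/10), G_i = 10^(G_i,dB/10)
  Stage 1: F_1 = 10^(1.00/10) = 1.259, G_1 = 10^(11.5/10) = 14.13
  Stage 2: F_2 = 10^(4.37/10) = 2.735, G_2 = 10^(13.5/10) = 22.39
Friis cascade:
  F = 1.259 + (2.735 − 1)/14.13 = 1.382
NF = 10 log₁₀(1.382) = 1.40 dB

1.40 dB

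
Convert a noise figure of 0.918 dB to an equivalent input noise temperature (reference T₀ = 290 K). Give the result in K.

68.3 K

F = 10^(0.918/10) = 1.23538
T_e = (F − 1)·T₀ = (1.23538 − 1) × 290 = 68.3 K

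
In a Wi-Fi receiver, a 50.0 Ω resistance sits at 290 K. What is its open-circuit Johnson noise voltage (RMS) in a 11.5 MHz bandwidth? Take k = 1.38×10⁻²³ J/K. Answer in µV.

V_n = √(4kTRB)
4kTRB = 4 × 1.38×10⁻²³ × 290 × 5.00×10¹ × 1.15×10⁷ = 9.20×10⁻¹² V²
V_n = √(9.20×10⁻¹²) = 3.03×10⁻⁶ V = 3.03 µV

3.03 µV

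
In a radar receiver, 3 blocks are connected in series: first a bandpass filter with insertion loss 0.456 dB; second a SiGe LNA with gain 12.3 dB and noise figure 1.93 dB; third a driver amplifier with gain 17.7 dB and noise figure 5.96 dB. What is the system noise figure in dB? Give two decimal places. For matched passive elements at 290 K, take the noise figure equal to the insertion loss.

2.84 dB

Convert to linear (a loss of L dB is a gain of −L dB): F_i = 10^(NF_i/10), G_i = 10^(G_i,dB/10)
  Stage 1: F_1 = 10^(0.456/10) = 1.111, G_1 = 10^(−0.456/10) = 0.9003
  Stage 2: F_2 = 10^(1.93/10) = 1.560, G_2 = 10^(12.3/10) = 16.98
  Stage 3: F_3 = 10^(5.96/10) = 3.945, G_3 = 10^(17.7/10) = 58.88
Friis cascade:
  F = 1.111 + (1.560 − 1)/0.9003 + (3.945 − 1)/15.29 = 1.925
NF = 10 log₁₀(1.925) = 2.84 dB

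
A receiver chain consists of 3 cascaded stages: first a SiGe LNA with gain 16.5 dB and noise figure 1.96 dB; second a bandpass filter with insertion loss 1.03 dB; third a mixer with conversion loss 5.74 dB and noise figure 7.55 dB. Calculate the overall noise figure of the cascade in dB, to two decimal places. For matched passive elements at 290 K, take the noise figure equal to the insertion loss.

2.33 dB

Convert to linear (a loss of L dB is a gain of −L dB): F_i = 10^(NF_i/10), G_i = 10^(G_i,dB/10)
  Stage 1: F_1 = 10^(1.96/10) = 1.570, G_1 = 10^(16.5/10) = 44.67
  Stage 2: F_2 = 10^(1.03/10) = 1.268, G_2 = 10^(−1.03/10) = 0.7889
  Stage 3: F_3 = 10^(7.55/10) = 5.689, G_3 = 10^(−5.74/10) = 0.2667
Friis cascade:
  F = 1.570 + (1.268 − 1)/44.67 + (5.689 − 1)/35.24 = 1.709
NF = 10 log₁₀(1.709) = 2.33 dB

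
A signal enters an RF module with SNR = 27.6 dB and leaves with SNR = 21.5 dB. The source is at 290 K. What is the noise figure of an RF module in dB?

6.1 dB

NF (dB) = SNR_in(dB) − SNR_out(dB) when the source is at T₀
NF = 27.6 − 21.5 = 6.1 dB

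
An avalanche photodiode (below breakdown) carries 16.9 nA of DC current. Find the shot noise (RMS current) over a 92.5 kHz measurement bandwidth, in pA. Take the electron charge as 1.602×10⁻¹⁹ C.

I_n = √(2qI·B)
2qI·B = 2 × 1.602×10⁻¹⁹ × 1.69×10⁻⁸ × 9.25×10⁴ = 5.01×10⁻²² A²
I_n = √(5.01×10⁻²²) = 2.24×10⁻¹¹ A = 22.4 pA

22.4 pA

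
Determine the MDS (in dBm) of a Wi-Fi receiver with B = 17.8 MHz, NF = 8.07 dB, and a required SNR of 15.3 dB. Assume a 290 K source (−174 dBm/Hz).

−78.1 dBm

Sensitivity = −174 + 10 log₁₀(B) + NF + SNR_min
= −174 + 72.5 + 8.07 + 15.3
= −78.13 dBm → −78.1 dBm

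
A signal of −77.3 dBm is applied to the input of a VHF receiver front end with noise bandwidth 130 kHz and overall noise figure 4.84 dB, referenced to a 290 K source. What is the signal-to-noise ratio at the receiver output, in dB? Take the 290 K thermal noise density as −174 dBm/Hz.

Noise floor: N = −174 + 10 log₁₀(B) + NF
10 log₁₀(1.30×10⁵) = 51.14 dB
N = −174 + 51.14 + 4.84 = −118.02 dBm
SNR = P_sig − N = −77.3 − (−118.02) = 40.72 dB → 40.7 dB

40.7 dB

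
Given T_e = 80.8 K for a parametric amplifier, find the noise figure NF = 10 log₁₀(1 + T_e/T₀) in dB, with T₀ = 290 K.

1.07 dB

F = 1 + T_e/T₀ = 1 + 80.8/290 = 1.27862
NF = 10 log₁₀(1.27862) = 1.07 dB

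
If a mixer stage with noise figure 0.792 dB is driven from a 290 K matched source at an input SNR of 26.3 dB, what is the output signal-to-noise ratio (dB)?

By definition F = SNR_in/SNR_out, so in dB: SNR_out = SNR_in − NF
SNR_out = 26.3 − 0.792 = 25.508 dB

25.508 dB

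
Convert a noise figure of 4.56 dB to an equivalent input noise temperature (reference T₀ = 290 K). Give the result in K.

F = 10^(4.56/10) = 2.85759
T_e = (F − 1)·T₀ = (2.85759 − 1) × 290 = 539 K

539 K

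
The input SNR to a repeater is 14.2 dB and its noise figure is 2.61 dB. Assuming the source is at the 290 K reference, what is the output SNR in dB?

By definition F = SNR_in/SNR_out, so in dB: SNR_out = SNR_in − NF
SNR_out = 14.2 − 2.61 = 11.59 dB

11.59 dB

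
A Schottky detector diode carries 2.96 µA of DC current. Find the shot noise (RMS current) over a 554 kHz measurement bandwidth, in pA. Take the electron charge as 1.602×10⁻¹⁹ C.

I_n = √(2qI·B)
2qI·B = 2 × 1.602×10⁻¹⁹ × 2.96×10⁻⁶ × 5.54×10⁵ = 5.25×10⁻¹⁹ A²
I_n = √(5.25×10⁻¹⁹) = 7.25×10⁻¹⁰ A = 725 pA

725 pA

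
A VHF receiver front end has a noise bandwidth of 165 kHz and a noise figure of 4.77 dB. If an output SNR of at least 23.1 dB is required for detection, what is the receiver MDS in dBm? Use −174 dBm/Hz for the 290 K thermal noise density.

Sensitivity = −174 + 10 log₁₀(B) + NF + SNR_min
= −174 + 52.17 + 4.77 + 23.1
= −93.96 dBm → −94.0 dBm

−94.0 dBm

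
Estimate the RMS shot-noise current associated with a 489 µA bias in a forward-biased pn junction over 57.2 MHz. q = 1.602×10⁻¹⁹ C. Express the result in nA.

I_n = √(2qI·B)
2qI·B = 2 × 1.602×10⁻¹⁹ × 4.89×10⁻⁴ × 5.72×10⁷ = 8.96×10⁻¹⁵ A²
I_n = √(8.96×10⁻¹⁵) = 9.47×10⁻⁸ A = 94.7 nA

94.7 nA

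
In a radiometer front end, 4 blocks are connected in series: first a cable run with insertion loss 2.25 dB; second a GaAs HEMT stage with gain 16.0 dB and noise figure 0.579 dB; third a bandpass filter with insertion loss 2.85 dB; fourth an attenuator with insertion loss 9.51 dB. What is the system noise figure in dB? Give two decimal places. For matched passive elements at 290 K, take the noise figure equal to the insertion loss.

Convert to linear (a loss of L dB is a gain of −L dB): F_i = 10^(NF_i/10), G_i = 10^(G_i,dB/10)
  Stage 1: F_1 = 10^(2.25/10) = 1.679, G_1 = 10^(−2.25/10) = 0.5957
  Stage 2: F_2 = 10^(0.579/10) = 1.143, G_2 = 10^(16.0/10) = 39.81
  Stage 3: F_3 = 10^(2.85/10) = 1.928, G_3 = 10^(−2.85/10) = 0.5188
  Stage 4: F_4 = 10^(9.51/10) = 8.933, G_4 = 10^(−9.51/10) = 0.1119
Friis cascade:
  F = 1.679 + (1.143 − 1)/0.5957 + (1.928 − 1)/23.71 + (8.933 − 1)/12.30 = 2.602
NF = 10 log₁₀(2.602) = 4.15 dB

4.15 dB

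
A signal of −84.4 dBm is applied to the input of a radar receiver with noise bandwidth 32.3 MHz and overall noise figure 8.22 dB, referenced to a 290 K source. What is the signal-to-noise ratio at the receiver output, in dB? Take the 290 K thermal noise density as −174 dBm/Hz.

6.3 dB

Noise floor: N = −174 + 10 log₁₀(B) + NF
10 log₁₀(3.23×10⁷) = 75.09 dB
N = −174 + 75.09 + 8.22 = −90.69 dBm
SNR = P_sig − N = −84.4 − (−90.69) = 6.29 dB → 6.3 dB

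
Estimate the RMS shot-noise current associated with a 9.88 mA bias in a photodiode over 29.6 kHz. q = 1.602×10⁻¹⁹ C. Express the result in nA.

I_n = √(2qI·B)
2qI·B = 2 × 1.602×10⁻¹⁹ × 9.88×10⁻³ × 2.96×10⁴ = 9.37×10⁻¹⁷ A²
I_n = √(9.37×10⁻¹⁷) = 9.68×10⁻⁹ A = 9.68 nA

9.68 nA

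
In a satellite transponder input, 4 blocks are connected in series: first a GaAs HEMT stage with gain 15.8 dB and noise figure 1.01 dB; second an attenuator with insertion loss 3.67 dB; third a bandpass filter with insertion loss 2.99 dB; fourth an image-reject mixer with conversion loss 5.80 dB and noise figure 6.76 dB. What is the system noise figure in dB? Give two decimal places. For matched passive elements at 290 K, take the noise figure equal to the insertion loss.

Convert to linear (a loss of L dB is a gain of −L dB): F_i = 10^(NF_i/10), G_i = 10^(G_i,dB/10)
  Stage 1: F_1 = 10^(1.01/10) = 1.262, G_1 = 10^(15.8/10) = 38.02
  Stage 2: F_2 = 10^(3.67/10) = 2.328, G_2 = 10^(−3.67/10) = 0.4295
  Stage 3: F_3 = 10^(2.99/10) = 1.991, G_3 = 10^(−2.99/10) = 0.5023
  Stage 4: F_4 = 10^(6.76/10) = 4.742, G_4 = 10^(−5.80/10) = 0.2630
Friis cascade:
  F = 1.262 + (2.328 − 1)/38.02 + (1.991 − 1)/16.33 + (4.742 − 1)/8.204 = 1.814
NF = 10 log₁₀(1.814) = 2.59 dB

2.59 dB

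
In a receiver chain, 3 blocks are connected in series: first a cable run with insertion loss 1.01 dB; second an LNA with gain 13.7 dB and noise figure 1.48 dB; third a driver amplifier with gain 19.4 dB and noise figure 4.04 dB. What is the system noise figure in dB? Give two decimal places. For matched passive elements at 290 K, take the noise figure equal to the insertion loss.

2.69 dB

Convert to linear (a loss of L dB is a gain of −L dB): F_i = 10^(NF_i/10), G_i = 10^(G_i,dB/10)
  Stage 1: F_1 = 10^(1.01/10) = 1.262, G_1 = 10^(−1.01/10) = 0.7925
  Stage 2: F_2 = 10^(1.48/10) = 1.406, G_2 = 10^(13.7/10) = 23.44
  Stage 3: F_3 = 10^(4.04/10) = 2.535, G_3 = 10^(19.4/10) = 87.10
Friis cascade:
  F = 1.262 + (1.406 − 1)/0.7925 + (2.535 − 1)/18.58 = 1.857
NF = 10 log₁₀(1.857) = 2.69 dB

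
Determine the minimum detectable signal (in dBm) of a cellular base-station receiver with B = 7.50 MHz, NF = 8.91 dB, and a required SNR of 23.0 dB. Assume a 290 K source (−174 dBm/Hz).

−73.3 dBm

Sensitivity = −174 + 10 log₁₀(B) + NF + SNR_min
= −174 + 68.75 + 8.91 + 23.0
= −73.34 dBm → −73.3 dBm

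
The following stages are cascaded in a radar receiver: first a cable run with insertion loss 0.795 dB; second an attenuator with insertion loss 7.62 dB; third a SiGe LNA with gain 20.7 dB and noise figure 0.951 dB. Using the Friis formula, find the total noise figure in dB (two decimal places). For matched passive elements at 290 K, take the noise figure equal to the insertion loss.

Convert to linear (a loss of L dB is a gain of −L dB): F_i = 10^(NF_i/10), G_i = 10^(G_i,dB/10)
  Stage 1: F_1 = 10^(0.795/10) = 1.201, G_1 = 10^(−0.795/10) = 0.8327
  Stage 2: F_2 = 10^(7.62/10) = 5.781, G_2 = 10^(−7.62/10) = 0.1730
  Stage 3: F_3 = 10^(0.951/10) = 1.245, G_3 = 10^(20.7/10) = 117.5
Friis cascade:
  F = 1.201 + (5.781 − 1)/0.8327 + (1.245 − 1)/0.1440 = 8.642
NF = 10 log₁₀(8.642) = 9.37 dB

9.37 dB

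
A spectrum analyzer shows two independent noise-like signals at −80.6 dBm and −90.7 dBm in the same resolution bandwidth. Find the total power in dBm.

Convert to linear, add, convert back:
P₁ = 8.71×10⁻¹² W, P₂ = 8.51×10⁻¹³ W
P_tot = 9.56×10⁻¹² W → 10 log₁₀(P_tot / 10⁻³) = −80.2 dBm

−80.2 dBm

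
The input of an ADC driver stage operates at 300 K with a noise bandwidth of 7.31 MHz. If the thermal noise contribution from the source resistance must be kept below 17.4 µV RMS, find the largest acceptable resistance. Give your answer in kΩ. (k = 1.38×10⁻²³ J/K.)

Johnson–Nyquist: V_n = √(4kTRB) ⇒ R = V_n² / (4kTB)
4kTB = 4 × 1.38×10⁻²³ × 300 × 7.31×10⁶ = 1.21×10⁻¹³
R = (1.74×10⁻⁵)² / 1.21×10⁻¹³ = 2.50×10³ Ω = 2.50 kΩ

2.50 kΩ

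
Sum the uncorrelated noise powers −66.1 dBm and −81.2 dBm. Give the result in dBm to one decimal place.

Convert to linear, add, convert back:
P₁ = 2.45×10⁻¹⁰ W, P₂ = 7.59×10⁻¹² W
P_tot = 2.53×10⁻¹⁰ W → 10 log₁₀(P_tot / 10⁻³) = −66.0 dBm

−66.0 dBm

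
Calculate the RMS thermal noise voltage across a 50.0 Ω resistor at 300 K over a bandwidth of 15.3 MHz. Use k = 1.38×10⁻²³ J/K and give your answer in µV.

V_n = √(4kTRB)
4kTRB = 4 × 1.38×10⁻²³ × 300 × 5.00×10¹ × 1.53×10⁷ = 1.27×10⁻¹¹ V²
V_n = √(1.27×10⁻¹¹) = 3.56×10⁻⁶ V = 3.56 µV

3.56 µV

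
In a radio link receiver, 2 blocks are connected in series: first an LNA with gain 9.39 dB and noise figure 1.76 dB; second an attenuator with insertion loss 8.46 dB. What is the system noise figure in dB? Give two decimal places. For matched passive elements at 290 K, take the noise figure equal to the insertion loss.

Convert to linear (a loss of L dB is a gain of −L dB): F_i = 10^(NF_i/10), G_i = 10^(G_i,dB/10)
  Stage 1: F_1 = 10^(1.76/10) = 1.500, G_1 = 10^(9.39/10) = 8.690
  Stage 2: F_2 = 10^(8.46/10) = 7.015, G_2 = 10^(−8.46/10) = 0.1426
Friis cascade:
  F = 1.500 + (7.015 − 1)/8.690 = 2.192
NF = 10 log₁₀(2.192) = 3.41 dB

3.41 dB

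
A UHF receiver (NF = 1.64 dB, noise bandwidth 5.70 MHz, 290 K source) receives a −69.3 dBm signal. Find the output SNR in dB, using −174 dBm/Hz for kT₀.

Noise floor: N = −174 + 10 log₁₀(B) + NF
10 log₁₀(5.70×10⁶) = 67.56 dB
N = −174 + 67.56 + 1.64 = −104.80 dBm
SNR = P_sig − N = −69.3 − (−104.80) = 35.50 dB → 35.5 dB

35.5 dB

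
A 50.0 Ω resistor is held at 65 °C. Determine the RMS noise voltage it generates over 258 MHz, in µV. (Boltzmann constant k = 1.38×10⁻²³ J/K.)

15.5 µV

T = 65 °C + 273.15 = 338.15 K
V_n = √(4kTRB)
4kTRB = 4 × 1.38×10⁻²³ × 338.15 × 5.00×10¹ × 2.58×10⁸ = 2.41×10⁻¹⁰ V²
V_n = √(2.41×10⁻¹⁰) = 1.55×10⁻⁵ V = 15.5 µV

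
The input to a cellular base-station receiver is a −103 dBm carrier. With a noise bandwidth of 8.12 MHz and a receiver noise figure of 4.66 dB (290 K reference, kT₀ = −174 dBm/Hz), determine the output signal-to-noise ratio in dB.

−2.8 dB

Noise floor: N = −174 + 10 log₁₀(B) + NF
10 log₁₀(8.12×10⁶) = 69.1 dB
N = −174 + 69.1 + 4.66 = −100.24 dBm
SNR = P_sig − N = −103 − (−100.24) = −2.76 dB → −2.8 dB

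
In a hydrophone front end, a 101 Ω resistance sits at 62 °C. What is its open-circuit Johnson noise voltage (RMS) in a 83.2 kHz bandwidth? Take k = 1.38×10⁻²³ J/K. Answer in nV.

T = 62 °C + 273.15 = 335.15 K
V_n = √(4kTRB)
4kTRB = 4 × 1.38×10⁻²³ × 335.15 × 1.01×10² × 8.32×10⁴ = 1.55×10⁻¹³ V²
V_n = √(1.55×10⁻¹³) = 3.94×10⁻⁷ V = 394 nV

394 nV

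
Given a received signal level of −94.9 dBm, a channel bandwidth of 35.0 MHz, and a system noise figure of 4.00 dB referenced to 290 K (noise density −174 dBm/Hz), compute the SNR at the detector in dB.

Noise floor: N = −174 + 10 log₁₀(B) + NF
10 log₁₀(3.50×10⁷) = 75.44 dB
N = −174 + 75.44 + 4.00 = −94.56 dBm
SNR = P_sig − N = −94.9 − (−94.56) = −0.34 dB → −0.3 dB

−0.3 dB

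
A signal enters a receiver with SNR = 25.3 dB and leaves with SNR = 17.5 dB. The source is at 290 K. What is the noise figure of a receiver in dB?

NF (dB) = SNR_in(dB) − SNR_out(dB) when the source is at T₀
NF = 25.3 − 17.5 = 7.8 dB

7.8 dB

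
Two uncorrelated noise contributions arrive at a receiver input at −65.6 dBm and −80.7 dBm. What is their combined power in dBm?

−65.5 dBm

Convert to linear, add, convert back:
P₁ = 2.75×10⁻¹⁰ W, P₂ = 8.51×10⁻¹² W
P_tot = 2.84×10⁻¹⁰ W → 10 log₁₀(P_tot / 10⁻³) = −65.5 dBm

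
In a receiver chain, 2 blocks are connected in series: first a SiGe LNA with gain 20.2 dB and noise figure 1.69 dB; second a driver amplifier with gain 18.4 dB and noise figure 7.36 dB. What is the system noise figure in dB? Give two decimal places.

1.81 dB

Convert to linear (a loss of L dB is a gain of −L dB): F_i = 10^(NF_i/10), G_i = 10^(G_i,dB/10)
  Stage 1: F_1 = 10^(1.69/10) = 1.476, G_1 = 10^(20.2/10) = 104.7
  Stage 2: F_2 = 10^(7.36/10) = 5.445, G_2 = 10^(18.4/10) = 69.18
Friis cascade:
  F = 1.476 + (5.445 − 1)/104.7 = 1.518
NF = 10 log₁₀(1.518) = 1.81 dB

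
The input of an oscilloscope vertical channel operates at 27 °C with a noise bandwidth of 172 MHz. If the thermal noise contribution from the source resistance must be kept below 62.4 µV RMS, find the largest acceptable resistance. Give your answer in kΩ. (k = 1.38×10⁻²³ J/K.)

1.37 kΩ

T = 27 °C + 273.15 = 300.15 K
Johnson–Nyquist: V_n = √(4kTRB) ⇒ R = V_n² / (4kTB)
4kTB = 4 × 1.38×10⁻²³ × 300.15 × 1.72×10⁸ = 2.85×10⁻¹²
R = (6.24×10⁻⁵)² / 2.85×10⁻¹² = 1.37×10³ Ω = 1.37 kΩ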